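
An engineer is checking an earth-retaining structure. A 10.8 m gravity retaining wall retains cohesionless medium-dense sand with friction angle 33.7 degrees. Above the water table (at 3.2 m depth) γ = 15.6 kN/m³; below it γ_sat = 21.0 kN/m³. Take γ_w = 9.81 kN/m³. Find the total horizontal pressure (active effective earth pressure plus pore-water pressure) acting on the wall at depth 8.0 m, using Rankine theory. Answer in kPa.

K_a = (1 − sin φ)/(1 + sin φ) = 0.2863.
γ' = 21.0 − 9.81 = 11.19 kN/m³.
Effective vertical stress at 8.0 m: σ'_v = 15.6×3.2 + 11.19×4.80 = 103.6 kPa.
σ'_h = K_a σ'_v = 0.2863 × 103.6 = 29.67 kPa; u = γ_w × 4.80 = 47.09 kPa.
Total σ_h = 29.67 + 47.09 = 76.76 kPa.

76.8 kPa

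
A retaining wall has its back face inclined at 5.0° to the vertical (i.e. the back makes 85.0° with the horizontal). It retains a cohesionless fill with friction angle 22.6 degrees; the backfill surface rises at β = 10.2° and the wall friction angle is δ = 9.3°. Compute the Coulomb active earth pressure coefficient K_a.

K_a = sin²(α+φ) / [sin²α · sin(α−δ) · (1 + √{sin(φ+δ)sin(φ−β) / (sin(α−δ)sin(α+β))})²].
With α = 85.0°, φ = 22.6°, δ = 9.3°, β = 10.2°: K_a = 0.5239.

0.524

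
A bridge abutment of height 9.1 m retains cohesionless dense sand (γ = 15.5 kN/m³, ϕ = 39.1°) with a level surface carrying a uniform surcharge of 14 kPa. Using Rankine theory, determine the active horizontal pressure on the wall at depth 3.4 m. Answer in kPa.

15.1 kPa

K_a = (1 − sin φ)/(1 + sin φ) = 0.2265.
σ_v = γz + q = 15.5 × 3.4 + 14 = 66.70 kPa.
σ_h = K_a σ_v = 0.2265 × 66.70 = 15.11 kPa.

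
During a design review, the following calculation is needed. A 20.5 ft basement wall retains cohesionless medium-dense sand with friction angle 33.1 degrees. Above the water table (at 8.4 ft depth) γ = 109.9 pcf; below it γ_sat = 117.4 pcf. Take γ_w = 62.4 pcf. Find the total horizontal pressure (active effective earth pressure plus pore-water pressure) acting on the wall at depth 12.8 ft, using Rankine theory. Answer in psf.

K_a = (1 − sin φ)/(1 + sin φ) = 0.2936.
γ' = 117.4 − 62.4 = 55.00 pcf.
Effective vertical stress at 12.8 ft: σ'_v = 109.9×8.4 + 55.00×4.40 = 1165 psf.
σ'_h = K_a σ'_v = 0.2936 × 1165 = 342.1 psf; u = γ_w × 4.40 = 274.6 psf.
Total σ_h = 342.1 + 274.6 = 616.6 psf.

617 psf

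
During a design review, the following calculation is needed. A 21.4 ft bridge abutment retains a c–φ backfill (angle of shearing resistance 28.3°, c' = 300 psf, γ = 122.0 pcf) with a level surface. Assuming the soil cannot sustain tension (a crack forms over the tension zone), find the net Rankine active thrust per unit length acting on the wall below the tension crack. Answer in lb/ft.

3770 lb/ft

K_a = 0.3568; √K_a = 0.5973.
Tension-crack depth z_c = 2c/(γ√K_a) = 2×300/(122.0×0.5973) = 8.234 ft.
σ_a at base = K_a γ H − 2c√K_a = 0.3568×122.0×21.4 − 2×300×0.5973 = 573.1 psf.
P_a = ½ × 573.1 × (H − z_c) = 0.5×573.1×13.17 = 3773 lb/ft.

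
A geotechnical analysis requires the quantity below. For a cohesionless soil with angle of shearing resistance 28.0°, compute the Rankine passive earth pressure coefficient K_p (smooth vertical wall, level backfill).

K_p = (1 + sin φ)/(1 − sin φ) = tan²(45° + 28.0°/2) = 2.770.

2.77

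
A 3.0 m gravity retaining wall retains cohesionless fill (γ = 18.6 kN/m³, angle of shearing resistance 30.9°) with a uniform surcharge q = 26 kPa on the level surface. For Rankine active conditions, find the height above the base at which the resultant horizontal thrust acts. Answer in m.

K_a = 0.3214.
Triangular part P₁ = ½K_aγH² = 26.90 at H/3 = 1.000 m; rectangular part P₂ = K_a q H = 25.07 at H/2 = 1.500 m.
ȳ = (P₁·1.000 + P₂·1.500)/(P₁+P₂) = 1.241 m.

1.24 m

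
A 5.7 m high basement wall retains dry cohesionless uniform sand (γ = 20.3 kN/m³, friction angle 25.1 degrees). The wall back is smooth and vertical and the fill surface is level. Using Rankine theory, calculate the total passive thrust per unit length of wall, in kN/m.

K_p = tan²(45° + φ/2) = 2.473.
P_p = ½ K_p γ H² = 0.5 × 2.473 × 20.3 × 5.7² = 815.7 kN/m.

816 kN/m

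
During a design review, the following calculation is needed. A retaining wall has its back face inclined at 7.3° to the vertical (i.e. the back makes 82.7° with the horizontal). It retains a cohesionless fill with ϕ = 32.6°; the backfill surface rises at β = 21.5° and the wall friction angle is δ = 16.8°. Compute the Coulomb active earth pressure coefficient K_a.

K_a = sin²(α+φ) / [sin²α · sin(α−δ) · (1 + √{sin(φ+δ)sin(φ−β) / (sin(α−δ)sin(α+β))})²].
With α = 82.7°, φ = 32.6°, δ = 16.8°, β = 21.5°: K_a = 0.4601.

0.460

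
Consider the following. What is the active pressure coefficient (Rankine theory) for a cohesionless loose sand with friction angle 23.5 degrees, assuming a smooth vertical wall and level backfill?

0.430

K_a = (1 − sin φ)/(1 + sin φ) = (1 − sin 23.5°)/(1 + sin 23.5°) = 0.4298.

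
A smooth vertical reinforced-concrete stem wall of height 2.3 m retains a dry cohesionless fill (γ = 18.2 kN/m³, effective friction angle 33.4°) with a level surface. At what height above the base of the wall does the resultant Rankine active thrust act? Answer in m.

0.767 m

K_a = 0.2899.
The pressure distribution is triangular, so the resultant acts at H/3 above the base = 2.3/3 = 0.7667 m.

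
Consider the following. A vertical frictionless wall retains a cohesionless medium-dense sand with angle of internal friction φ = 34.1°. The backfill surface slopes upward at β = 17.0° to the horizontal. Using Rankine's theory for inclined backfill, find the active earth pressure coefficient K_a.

K_a = cos β · (cos β − √(cos²β − cos²φ)) / (cos β + √(cos²β − cos²φ)).
cos β = 0.9563, cos φ = 0.8281, √(cos²β − cos²φ) = 0.4784.
K_a = 0.9563 × (0.9563 − 0.4784)/(0.9563 + 0.4784) = 0.3186.

0.319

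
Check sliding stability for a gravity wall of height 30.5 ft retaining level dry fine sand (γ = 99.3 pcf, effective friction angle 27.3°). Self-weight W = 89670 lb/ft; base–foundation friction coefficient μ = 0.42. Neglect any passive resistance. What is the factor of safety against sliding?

2.20

K_a = tan²(45° − 27.3°/2) = 0.3711.
P_a = ½K_aγH² = 0.5×0.3711×99.3×30.5² = 17140 lb/ft, acting at H/3 = 10.17 ft above the base.
FS_sliding = μW / P_a = 0.42×89670 / 17140 = 2.197.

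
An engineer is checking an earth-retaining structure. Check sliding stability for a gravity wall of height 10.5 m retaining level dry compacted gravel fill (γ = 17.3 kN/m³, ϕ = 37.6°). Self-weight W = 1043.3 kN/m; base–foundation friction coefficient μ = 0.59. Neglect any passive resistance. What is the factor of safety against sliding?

K_a = tan²(45° − 37.6°/2) = 0.2421.
P_a = ½K_aγH² = 0.5×0.2421×17.3×10.5² = 230.9 kN/m, acting at H/3 = 3.500 m above the base.
FS_sliding = μW / P_a = 0.59×1043.3 / 230.9 = 2.666.

2.67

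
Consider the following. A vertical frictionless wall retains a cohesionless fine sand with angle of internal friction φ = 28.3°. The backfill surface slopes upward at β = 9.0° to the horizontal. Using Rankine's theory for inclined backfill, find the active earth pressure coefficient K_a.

0.372

K_a = cos β · (cos β − √(cos²β − cos²φ)) / (cos β + √(cos²β − cos²φ)).
cos β = 0.9877, cos φ = 0.8805, √(cos²β − cos²φ) = 0.4475.
K_a = 0.9877 × (0.9877 − 0.4475)/(0.9877 + 0.4475) = 0.3717.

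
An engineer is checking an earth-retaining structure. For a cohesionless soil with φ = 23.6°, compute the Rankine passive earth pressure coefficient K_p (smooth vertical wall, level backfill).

K_p = (1 + sin φ)/(1 − sin φ) = tan²(45° + 23.6°/2) = 2.335.

2.34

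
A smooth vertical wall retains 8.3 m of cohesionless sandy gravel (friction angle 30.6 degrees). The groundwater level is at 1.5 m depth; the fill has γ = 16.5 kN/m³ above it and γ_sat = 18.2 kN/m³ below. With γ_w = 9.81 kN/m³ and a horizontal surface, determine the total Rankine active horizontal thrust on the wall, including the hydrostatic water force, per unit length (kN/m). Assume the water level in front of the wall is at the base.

K_a = tan²(45° − φ/2) = 0.3253.
γ' = 18.2 − 9.81 = 8.390 kN/m³. Depth below WT = 6.8 m.
σ'_h at WT = K_a γ d_w = 8.052 kPa; at base = 8.052 + K_a γ' × 6.8 = 26.61 kPa.
P₁ (0–1.5 m) = ½×8.052×1.5 = 6.039. P₂ (1.5–8.3 m) = ½(8.052+26.61)×6.8 = 117.9.
P_w = ½ γ_w h₂² = 0.5×9.81×6.8² = 226.8. Total = 6.039+117.9+226.8 = 350.7 kN/m.

351 kN/m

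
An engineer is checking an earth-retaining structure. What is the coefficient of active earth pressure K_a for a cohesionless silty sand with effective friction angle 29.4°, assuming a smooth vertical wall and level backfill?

K_a = tan²(45° − φ/2) = tan²(30.30°) = 0.3415.

0.341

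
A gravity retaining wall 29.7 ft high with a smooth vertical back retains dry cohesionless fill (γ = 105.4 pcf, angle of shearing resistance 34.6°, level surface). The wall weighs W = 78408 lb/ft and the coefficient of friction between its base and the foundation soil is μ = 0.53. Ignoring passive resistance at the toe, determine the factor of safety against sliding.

3.24

K_a = tan²(45° − 34.6°/2) = 0.2756.
P_a = ½K_aγH² = 0.5×0.2756×105.4×29.7² = 12810 lb/ft, acting at H/3 = 9.900 ft above the base.
FS_sliding = μW / P_a = 0.53×78408 / 12810 = 3.243.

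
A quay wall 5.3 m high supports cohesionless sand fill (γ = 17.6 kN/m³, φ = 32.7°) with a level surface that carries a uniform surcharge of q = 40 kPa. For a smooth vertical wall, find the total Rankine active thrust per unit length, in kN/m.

137 kN/m

K_a = tan²(45° − φ/2) = 0.2985.
Soil triangle: ½ K_a γ H² = 0.5×0.2985×17.6×5.3² = 73.79 kN/m.
Surcharge rectangle: K_a q H = 0.2985×40×5.3 = 63.28 kN/m.
Total = 73.79 + 63.28 = 137.1 kN/m.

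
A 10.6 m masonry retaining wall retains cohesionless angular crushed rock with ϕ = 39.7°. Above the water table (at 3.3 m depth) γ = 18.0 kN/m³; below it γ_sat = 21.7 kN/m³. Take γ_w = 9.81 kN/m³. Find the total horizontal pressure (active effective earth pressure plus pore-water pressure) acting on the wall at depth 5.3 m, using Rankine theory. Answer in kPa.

K_a = (1 − sin φ)/(1 + sin φ) = 0.2204.
γ' = 21.7 − 9.81 = 11.89 kN/m³.
Effective vertical stress at 5.3 m: σ'_v = 18.0×3.3 + 11.89×2.00 = 83.18 kPa.
σ'_h = K_a σ'_v = 0.2204 × 83.18 = 18.34 kPa; u = γ_w × 2.00 = 19.62 kPa.
Total σ_h = 18.34 + 19.62 = 37.96 kPa.

38.0 kPa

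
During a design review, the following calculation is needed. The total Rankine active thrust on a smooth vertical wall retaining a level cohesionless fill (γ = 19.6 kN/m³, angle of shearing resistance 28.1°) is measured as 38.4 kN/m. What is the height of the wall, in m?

K_a = 0.3596. P_a = ½ K_a γ H² ⇒ H = √(2P_a/(K_a γ)).
H = √(2×38.4/(0.3596×19.6)) = 3.301 m.

3.30 m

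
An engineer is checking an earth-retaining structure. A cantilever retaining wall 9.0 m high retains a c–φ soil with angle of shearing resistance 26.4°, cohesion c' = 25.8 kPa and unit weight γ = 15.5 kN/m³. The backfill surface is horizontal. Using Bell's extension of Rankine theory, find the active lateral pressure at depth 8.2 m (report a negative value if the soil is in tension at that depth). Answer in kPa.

16.9 kPa

K_a = (1 − sin φ)/(1 + sin φ) = 0.3844.
σ_a = K_a γ z − 2c√K_a = 0.3844×15.5×8.2 − 2×25.8×0.6200 = 16.87 kPa.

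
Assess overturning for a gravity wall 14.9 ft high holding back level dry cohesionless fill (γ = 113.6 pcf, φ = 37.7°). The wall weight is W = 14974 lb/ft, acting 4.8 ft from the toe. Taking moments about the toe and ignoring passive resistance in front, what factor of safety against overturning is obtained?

4.76

K_a = tan²(45° − 37.7°/2) = 0.2411.
P_a = ½K_aγH² = 0.5×0.2411×113.6×14.9² = 3040 lb/ft, acting at H/3 = 4.967 ft above the base.
Overturning moment M_o = P_a × H/3 = 3040 × 4.967 = 15100.
Resisting moment M_r = W × 4.8 = 14974 × 4.8 = 71880.
FS_overturning = M_r/M_o = 71880/15100 = 4.761.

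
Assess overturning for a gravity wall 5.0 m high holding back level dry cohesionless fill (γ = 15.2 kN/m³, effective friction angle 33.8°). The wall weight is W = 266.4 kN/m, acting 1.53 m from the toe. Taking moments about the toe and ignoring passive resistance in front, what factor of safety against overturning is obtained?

K_a = tan²(45° − 33.8°/2) = 0.2851.
P_a = ½K_aγH² = 0.5×0.2851×15.2×5.0² = 54.17 kN/m, acting at H/3 = 1.667 m above the base.
Overturning moment M_o = P_a × H/3 = 54.17 × 1.667 = 90.28.
Resisting moment M_r = W × 1.53 = 266.4 × 1.53 = 407.6.
FS_overturning = M_r/M_o = 407.6/90.28 = 4.515.

4.51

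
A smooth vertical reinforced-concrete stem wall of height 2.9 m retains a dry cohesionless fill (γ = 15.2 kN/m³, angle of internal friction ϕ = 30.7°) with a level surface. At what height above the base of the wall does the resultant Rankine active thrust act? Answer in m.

K_a = 0.3240.
The pressure distribution is triangular, so the resultant acts at H/3 above the base = 2.9/3 = 0.9667 m.

0.967 m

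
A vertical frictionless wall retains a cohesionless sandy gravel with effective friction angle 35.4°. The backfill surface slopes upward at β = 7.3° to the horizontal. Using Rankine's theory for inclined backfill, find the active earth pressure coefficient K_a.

K_a = cos β · (cos β − √(cos²β − cos²φ)) / (cos β + √(cos²β − cos²φ)).
cos β = 0.9919, cos φ = 0.8151, √(cos²β − cos²φ) = 0.5652.
K_a = 0.9919 × (0.9919 − 0.5652)/(0.9919 + 0.5652) = 0.2718.

0.272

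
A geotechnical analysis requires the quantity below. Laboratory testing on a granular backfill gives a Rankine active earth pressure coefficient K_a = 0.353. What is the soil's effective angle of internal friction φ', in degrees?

28.6°

K_a = tan²(45° − φ/2) ⇒ 45° − φ/2 = arctan(√0.353) = 30.72°.
φ = 2(45° − 30.72°) = 28.57°.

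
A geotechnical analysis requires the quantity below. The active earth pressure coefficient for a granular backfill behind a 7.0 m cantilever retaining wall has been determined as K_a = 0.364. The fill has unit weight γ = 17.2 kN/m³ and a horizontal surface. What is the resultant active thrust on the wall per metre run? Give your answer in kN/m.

P = ½ K_a γ H² = 0.5 × 0.364 × 17.2 × 7.0² = 153.4 kN/m.

153 kN/m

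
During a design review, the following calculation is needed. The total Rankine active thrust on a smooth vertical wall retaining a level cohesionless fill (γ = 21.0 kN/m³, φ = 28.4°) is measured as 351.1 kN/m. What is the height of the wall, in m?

9.70 m

K_a = 0.3554. P_a = ½ K_a γ H² ⇒ H = √(2P_a/(K_a γ)).
H = √(2×351.1/(0.3554×21.0)) = 9.700 m.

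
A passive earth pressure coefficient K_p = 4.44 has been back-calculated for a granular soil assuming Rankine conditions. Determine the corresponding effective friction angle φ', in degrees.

K_p = (1+sin φ)/(1−sin φ) ⇒ sin φ = (K_p − 1)/(K_p + 1) = 0.6324.
φ = arcsin(0.6324) = 39.22°.

39.2°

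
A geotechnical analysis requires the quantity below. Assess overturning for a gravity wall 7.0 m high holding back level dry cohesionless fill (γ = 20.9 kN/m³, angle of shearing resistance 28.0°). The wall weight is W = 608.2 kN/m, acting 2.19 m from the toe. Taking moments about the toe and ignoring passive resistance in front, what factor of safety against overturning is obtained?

K_a = tan²(45° − 28.0°/2) = 0.3610.
P_a = ½K_aγH² = 0.5×0.3610×20.9×7.0² = 184.9 kN/m, acting at H/3 = 2.333 m above the base.
Overturning moment M_o = P_a × H/3 = 184.9 × 2.333 = 431.4.
Resisting moment M_r = W × 2.19 = 608.2 × 2.19 = 1332.
FS_overturning = M_r/M_o = 1332/431.4 = 3.088.

3.09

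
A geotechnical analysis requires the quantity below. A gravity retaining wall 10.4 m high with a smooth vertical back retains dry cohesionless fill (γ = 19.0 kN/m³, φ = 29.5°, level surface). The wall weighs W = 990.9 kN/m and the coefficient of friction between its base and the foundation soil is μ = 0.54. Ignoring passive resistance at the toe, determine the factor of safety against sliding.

1.53

K_a = tan²(45° − 29.5°/2) = 0.3401.
P_a = ½K_aγH² = 0.5×0.3401×19.0×10.4² = 349.5 kN/m, acting at H/3 = 3.467 m above the base.
FS_sliding = μW / P_a = 0.54×990.9 / 349.5 = 1.531.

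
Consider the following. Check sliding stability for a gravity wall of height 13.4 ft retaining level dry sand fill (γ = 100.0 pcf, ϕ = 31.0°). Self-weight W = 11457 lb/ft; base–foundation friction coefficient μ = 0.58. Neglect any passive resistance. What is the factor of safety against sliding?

2.31

K_a = tan²(45° − 31.0°/2) = 0.3201.
P_a = ½K_aγH² = 0.5×0.3201×100.0×13.4² = 2874 lb/ft, acting at H/3 = 4.467 ft above the base.
FS_sliding = μW / P_a = 0.58×11457 / 2874 = 2.312.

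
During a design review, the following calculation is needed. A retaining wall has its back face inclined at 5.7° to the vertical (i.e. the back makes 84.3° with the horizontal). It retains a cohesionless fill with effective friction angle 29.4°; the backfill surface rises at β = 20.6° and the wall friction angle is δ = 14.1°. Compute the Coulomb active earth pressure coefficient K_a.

K_a = sin²(α+φ) / [sin²α · sin(α−δ) · (1 + √{sin(φ+δ)sin(φ−β) / (sin(α−δ)sin(α+β))})²].
With α = 84.3°, φ = 29.4°, δ = 14.1°, β = 20.6°: K_a = 0.5010.

0.501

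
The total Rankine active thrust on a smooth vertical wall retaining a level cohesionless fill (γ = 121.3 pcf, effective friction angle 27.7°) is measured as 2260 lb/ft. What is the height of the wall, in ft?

K_a = 0.3653. P_a = ½ K_a γ H² ⇒ H = √(2P_a/(K_a γ)).
H = √(2×2260/(0.3653×121.3)) = 10.10 ft.

10.1 ft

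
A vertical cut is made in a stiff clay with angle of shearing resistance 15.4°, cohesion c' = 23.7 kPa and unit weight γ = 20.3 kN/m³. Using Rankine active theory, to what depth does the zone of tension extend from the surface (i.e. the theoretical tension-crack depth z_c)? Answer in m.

3.07 m

K_a = tan²(45° − 15.4°/2) = 0.5803; √K_a = 0.7618.
The active pressure is zero where K_a γ z = 2c√K_a, so z_c = 2c/(γ√K_a) = 2×23.7/(20.3×0.7618) = 3.065 m.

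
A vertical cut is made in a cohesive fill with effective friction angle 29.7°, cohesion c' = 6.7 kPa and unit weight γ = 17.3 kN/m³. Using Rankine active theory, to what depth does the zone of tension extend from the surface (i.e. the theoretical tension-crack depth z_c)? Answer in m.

1.33 m

K_a = tan²(45° − 29.7°/2) = 0.3374; √K_a = 0.5808.
The active pressure is zero where K_a γ z = 2c√K_a, so z_c = 2c/(γ√K_a) = 2×6.7/(17.3×0.5808) = 1.334 m.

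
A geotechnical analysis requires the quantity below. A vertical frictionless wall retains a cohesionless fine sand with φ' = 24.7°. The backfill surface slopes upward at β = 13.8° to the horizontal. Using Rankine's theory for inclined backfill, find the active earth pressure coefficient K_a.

K_a = cos β · (cos β − √(cos²β − cos²φ)) / (cos β + √(cos²β − cos²φ)).
cos β = 0.9711, cos φ = 0.9085, √(cos²β − cos²φ) = 0.3431.
K_a = 0.9711 × (0.9711 − 0.3431)/(0.9711 + 0.3431) = 0.4641.

0.464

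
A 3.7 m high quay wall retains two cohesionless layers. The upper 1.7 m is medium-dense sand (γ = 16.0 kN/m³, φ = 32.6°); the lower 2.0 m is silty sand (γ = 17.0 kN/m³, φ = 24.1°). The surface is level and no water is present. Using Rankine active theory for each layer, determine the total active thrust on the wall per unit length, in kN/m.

K_a1 = tan²(45°−32.6°/2) = 0.2997; K_a2 = tan²(45°−24.1°/2) = 0.4201.
Layer 1: σ at base = K_a1 γ₁ h₁ = 8.153 kPa; P₁ = ½×8.153×1.7 = 6.930.
Layer 2: σ_v at top = γ₁h₁ = 27.20; σ_h top = K_a2×27.20 = 11.43; σ_h base = K_a2×(27.20+17.0×2.0) = 25.71.
P₂ = ½(11.43+25.71)×2.0 = 37.14. Total P_a = 6.930+37.14 = 44.07 kN/m.

44.1 kN/m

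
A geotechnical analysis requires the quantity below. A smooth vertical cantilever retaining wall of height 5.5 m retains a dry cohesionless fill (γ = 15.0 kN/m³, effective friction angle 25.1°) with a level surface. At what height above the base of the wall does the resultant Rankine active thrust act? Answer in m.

1.83 m

K_a = 0.4043.
The pressure distribution is triangular, so the resultant acts at H/3 above the base = 5.5/3 = 1.833 m.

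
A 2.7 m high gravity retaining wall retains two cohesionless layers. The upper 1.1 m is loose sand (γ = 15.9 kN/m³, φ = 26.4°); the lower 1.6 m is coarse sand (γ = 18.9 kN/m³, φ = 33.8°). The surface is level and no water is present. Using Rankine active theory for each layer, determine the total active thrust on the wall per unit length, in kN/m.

18.6 kN/m

K_a1 = tan²(45°−26.4°/2) = 0.3844; K_a2 = tan²(45°−33.8°/2) = 0.2851.
Layer 1: σ at base = K_a1 γ₁ h₁ = 6.724 kPa; P₁ = ½×6.724×1.1 = 3.698.
Layer 2: σ_v at top = γ₁h₁ = 17.49; σ_h top = K_a2×17.49 = 4.986; σ_h base = K_a2×(17.49+18.9×1.6) = 13.61.
P₂ = ½(4.986+13.61)×1.6 = 14.88. Total P_a = 3.698+14.88 = 18.57 kN/m.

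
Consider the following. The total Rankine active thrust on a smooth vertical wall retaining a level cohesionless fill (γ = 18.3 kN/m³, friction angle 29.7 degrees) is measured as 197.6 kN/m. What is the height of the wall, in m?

K_a = 0.3374. P_a = ½ K_a γ H² ⇒ H = √(2P_a/(K_a γ)).
H = √(2×197.6/(0.3374×18.3)) = 8.001 m.

8.00 m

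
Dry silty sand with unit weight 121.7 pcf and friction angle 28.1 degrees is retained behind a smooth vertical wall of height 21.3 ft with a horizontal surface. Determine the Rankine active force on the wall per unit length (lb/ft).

K_a = tan²(45° − φ/2) = 0.3596.
P_a = ½ K_a γ H² = 0.5 × 0.3596 × 121.7 × 21.3² = 9928 lb/ft.

9930 lb/ft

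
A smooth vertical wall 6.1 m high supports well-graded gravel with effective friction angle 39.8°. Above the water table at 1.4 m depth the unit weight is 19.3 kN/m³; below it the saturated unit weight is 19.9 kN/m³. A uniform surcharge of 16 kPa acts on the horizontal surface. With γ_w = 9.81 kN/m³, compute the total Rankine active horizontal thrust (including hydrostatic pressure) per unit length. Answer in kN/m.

K_a = tan²(45° − φ/2) = 0.2194.
γ' = 19.9 − 9.81 = 10.09 kN/m³. h₂ = H − d_w = 4.7 m.
σ'_h: at surface K_a·q = 3.511; at WT K_a(q+γd_w) = 9.440; at base K_a(q+γd_w+γ'h₂) = 19.85 kPa.
P₁ = ½(3.511+9.440)×1.4 = 9.066; P₂ = ½(9.440+19.85)×4.7 = 68.82; P_w = ½γ_w h₂² = 108.4.
Total = 9.066+68.82+108.4 = 186.2 kN/m.

186 kN/m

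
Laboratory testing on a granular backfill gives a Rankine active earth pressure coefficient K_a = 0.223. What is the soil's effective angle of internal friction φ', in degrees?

K_a = tan²(45° − φ/2) ⇒ 45° − φ/2 = arctan(√0.223) = 25.28°.
φ = 2(45° − 25.28°) = 39.44°.

39.4°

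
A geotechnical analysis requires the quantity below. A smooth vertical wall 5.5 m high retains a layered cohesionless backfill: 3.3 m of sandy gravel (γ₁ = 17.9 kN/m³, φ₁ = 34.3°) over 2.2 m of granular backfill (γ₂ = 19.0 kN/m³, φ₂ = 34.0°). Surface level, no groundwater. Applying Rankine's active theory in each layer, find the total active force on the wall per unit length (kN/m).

76.9 kN/m

K_a1 = tan²(45°−34.3°/2) = 0.2792; K_a2 = tan²(45°−34.0°/2) = 0.2827.
Layer 1: σ at base = K_a1 γ₁ h₁ = 16.49 kPa; P₁ = ½×16.49×3.3 = 27.21.
Layer 2: σ_v at top = γ₁h₁ = 59.07; σ_h top = K_a2×59.07 = 16.70; σ_h base = K_a2×(59.07+19.0×2.2) = 28.52.
P₂ = ½(16.70+28.52)×2.2 = 49.74. Total P_a = 27.21+49.74 = 76.95 kN/m.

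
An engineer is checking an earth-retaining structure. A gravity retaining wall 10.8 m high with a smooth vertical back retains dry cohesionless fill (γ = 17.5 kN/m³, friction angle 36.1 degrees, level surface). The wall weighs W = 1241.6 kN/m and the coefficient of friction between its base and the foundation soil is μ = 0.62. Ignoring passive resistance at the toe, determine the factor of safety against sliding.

2.92

K_a = tan²(45° − 36.1°/2) = 0.2585.
P_a = ½K_aγH² = 0.5×0.2585×17.5×10.8² = 263.8 kN/m, acting at H/3 = 3.600 m above the base.
FS_sliding = μW / P_a = 0.62×1241.6 / 263.8 = 2.918.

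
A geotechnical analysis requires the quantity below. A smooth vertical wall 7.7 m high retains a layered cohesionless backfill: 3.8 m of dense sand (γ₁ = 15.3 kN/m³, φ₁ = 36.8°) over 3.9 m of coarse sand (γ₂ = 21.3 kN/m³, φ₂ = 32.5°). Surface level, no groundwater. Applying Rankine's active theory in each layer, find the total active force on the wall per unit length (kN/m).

K_a1 = tan²(45°−36.8°/2) = 0.2508; K_a2 = tan²(45°−32.5°/2) = 0.3010.
Layer 1: σ at base = K_a1 γ₁ h₁ = 14.58 kPa; P₁ = ½×14.58×3.8 = 27.70.
Layer 2: σ_v at top = γ₁h₁ = 58.14; σ_h top = K_a2×58.14 = 17.50; σ_h base = K_a2×(58.14+21.3×3.9) = 42.50.
P₂ = ½(17.50+42.50)×3.9 = 117.0. Total P_a = 27.70+117.0 = 144.7 kN/m.

145 kN/m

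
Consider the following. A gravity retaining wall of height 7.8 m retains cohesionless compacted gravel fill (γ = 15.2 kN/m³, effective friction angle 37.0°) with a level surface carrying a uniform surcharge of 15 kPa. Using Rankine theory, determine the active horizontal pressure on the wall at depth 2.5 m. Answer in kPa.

13.2 kPa

K_a = (1 − sin φ)/(1 + sin φ) = 0.2486.
σ_v = γz + q = 15.2 × 2.5 + 15 = 53.00 kPa.
σ_h = K_a σ_v = 0.2486 × 53.00 = 13.17 kPa.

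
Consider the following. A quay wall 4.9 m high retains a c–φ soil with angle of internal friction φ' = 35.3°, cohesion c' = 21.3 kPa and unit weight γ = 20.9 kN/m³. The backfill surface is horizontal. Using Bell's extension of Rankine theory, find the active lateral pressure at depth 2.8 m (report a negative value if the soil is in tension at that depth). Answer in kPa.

K_a = (1 − sin φ)/(1 + sin φ) = 0.2675.
σ_a = K_a γ z − 2c√K_a = 0.2675×20.9×2.8 − 2×21.3×0.5172 = -6.378 kPa.

-6.38 kPa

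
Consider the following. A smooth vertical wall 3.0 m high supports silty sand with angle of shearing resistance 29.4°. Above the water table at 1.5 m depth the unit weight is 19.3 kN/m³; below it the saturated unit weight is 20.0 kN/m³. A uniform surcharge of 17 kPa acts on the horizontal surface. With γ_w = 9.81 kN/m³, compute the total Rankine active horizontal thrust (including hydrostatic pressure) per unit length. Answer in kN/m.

K_a = tan²(45° − φ/2) = 0.3415.
γ' = 20.0 − 9.81 = 10.19 kN/m³. h₂ = H − d_w = 1.5 m.
σ'_h: at surface K_a·q = 5.805; at WT K_a(q+γd_w) = 15.69; at base K_a(q+γd_w+γ'h₂) = 20.91 kPa.
P₁ = ½(5.805+15.69)×1.5 = 16.12; P₂ = ½(15.69+20.91)×1.5 = 27.45; P_w = ½γ_w h₂² = 11.04.
Total = 16.12+27.45+11.04 = 54.61 kN/m.

54.6 kN/m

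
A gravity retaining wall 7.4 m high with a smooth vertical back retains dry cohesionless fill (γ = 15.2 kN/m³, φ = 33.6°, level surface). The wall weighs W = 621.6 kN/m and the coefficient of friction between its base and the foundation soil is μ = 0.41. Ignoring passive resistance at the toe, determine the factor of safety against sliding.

K_a = tan²(45° − 33.6°/2) = 0.2875.
P_a = ½K_aγH² = 0.5×0.2875×15.2×7.4² = 119.7 kN/m, acting at H/3 = 2.467 m above the base.
FS_sliding = μW / P_a = 0.41×621.6 / 119.7 = 2.130.

2.13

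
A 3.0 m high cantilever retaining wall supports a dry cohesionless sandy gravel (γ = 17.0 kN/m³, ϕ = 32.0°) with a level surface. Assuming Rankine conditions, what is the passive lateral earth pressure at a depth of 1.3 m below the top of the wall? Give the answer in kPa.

K_p = (1 + sin φ)/(1 − sin φ) = 3.255.
σ_h = K_p γ z = 3.255 × 17.0 × 1.3 = 71.93 kPa.

71.9 kPa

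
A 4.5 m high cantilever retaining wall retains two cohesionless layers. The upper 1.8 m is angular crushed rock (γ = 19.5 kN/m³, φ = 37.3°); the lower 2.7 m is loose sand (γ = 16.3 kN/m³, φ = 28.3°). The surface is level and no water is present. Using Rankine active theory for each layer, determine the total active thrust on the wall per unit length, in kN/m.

62.8 kN/m

K_a1 = tan²(45°−37.3°/2) = 0.2453; K_a2 = tan²(45°−28.3°/2) = 0.3568.
Layer 1: σ at base = K_a1 γ₁ h₁ = 8.611 kPa; P₁ = ½×8.611×1.8 = 7.750.
Layer 2: σ_v at top = γ₁h₁ = 35.10; σ_h top = K_a2×35.10 = 12.52; σ_h base = K_a2×(35.10+16.3×2.7) = 28.22.
P₂ = ½(12.52+28.22)×2.7 = 55.01. Total P_a = 7.750+55.01 = 62.76 kN/m.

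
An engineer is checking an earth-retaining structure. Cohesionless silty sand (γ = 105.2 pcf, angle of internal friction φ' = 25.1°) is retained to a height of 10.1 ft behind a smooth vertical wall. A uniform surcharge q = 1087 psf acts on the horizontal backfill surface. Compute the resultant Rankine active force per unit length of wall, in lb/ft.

6610 lb/ft

K_a = tan²(45° − φ/2) = 0.4043.
Soil triangle: ½ K_a γ H² = 0.5×0.4043×105.2×10.1² = 2169 lb/ft.
Surcharge rectangle: K_a q H = 0.4043×1087×10.1 = 4439 lb/ft.
Total = 2169 + 4439 = 6608 lb/ft.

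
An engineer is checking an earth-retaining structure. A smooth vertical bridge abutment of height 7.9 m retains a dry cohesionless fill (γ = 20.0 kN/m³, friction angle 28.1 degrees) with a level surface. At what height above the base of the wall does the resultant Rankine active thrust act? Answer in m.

K_a = 0.3596.
The pressure distribution is triangular, so the resultant acts at H/3 above the base = 7.9/3 = 2.633 m.

2.63 m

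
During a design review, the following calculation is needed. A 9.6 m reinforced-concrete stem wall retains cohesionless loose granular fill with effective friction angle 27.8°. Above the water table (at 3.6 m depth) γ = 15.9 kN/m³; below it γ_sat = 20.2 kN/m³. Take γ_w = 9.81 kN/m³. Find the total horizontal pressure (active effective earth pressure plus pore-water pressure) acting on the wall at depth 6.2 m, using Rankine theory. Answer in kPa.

56.2 kPa

K_a = (1 − sin φ)/(1 + sin φ) = 0.3639.
γ' = 20.2 − 9.81 = 10.39 kN/m³.
Effective vertical stress at 6.2 m: σ'_v = 15.9×3.6 + 10.39×2.60 = 84.25 kPa.
σ'_h = K_a σ'_v = 0.3639 × 84.25 = 30.66 kPa; u = γ_w × 2.60 = 25.51 kPa.
Total σ_h = 30.66 + 25.51 = 56.17 kPa.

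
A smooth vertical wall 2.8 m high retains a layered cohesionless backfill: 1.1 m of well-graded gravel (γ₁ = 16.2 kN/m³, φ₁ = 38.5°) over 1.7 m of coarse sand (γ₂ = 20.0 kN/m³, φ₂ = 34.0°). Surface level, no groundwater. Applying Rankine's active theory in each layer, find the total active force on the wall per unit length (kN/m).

K_a1 = tan²(45°−38.5°/2) = 0.2327; K_a2 = tan²(45°−34.0°/2) = 0.2827.
Layer 1: σ at base = K_a1 γ₁ h₁ = 4.146 kPa; P₁ = ½×4.146×1.1 = 2.280.
Layer 2: σ_v at top = γ₁h₁ = 17.82; σ_h top = K_a2×17.82 = 5.038; σ_h base = K_a2×(17.82+20.0×1.7) = 14.65.
P₂ = ½(5.038+14.65)×1.7 = 16.74. Total P_a = 2.280+16.74 = 19.02 kN/m.

19.0 kN/m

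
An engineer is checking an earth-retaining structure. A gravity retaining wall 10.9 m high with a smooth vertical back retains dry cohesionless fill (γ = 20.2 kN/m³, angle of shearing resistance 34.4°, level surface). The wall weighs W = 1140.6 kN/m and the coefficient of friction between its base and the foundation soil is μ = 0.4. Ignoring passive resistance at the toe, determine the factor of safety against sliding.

1.37

K_a = tan²(45° − 34.4°/2) = 0.2780.
P_a = ½K_aγH² = 0.5×0.2780×20.2×10.9² = 333.6 kN/m, acting at H/3 = 3.633 m above the base.
FS_sliding = μW / P_a = 0.4×1140.6 / 333.6 = 1.368.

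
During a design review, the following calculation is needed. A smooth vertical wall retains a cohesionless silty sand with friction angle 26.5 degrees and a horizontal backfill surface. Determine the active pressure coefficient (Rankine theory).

0.383

K_a = tan²(45° − φ/2) = tan²(31.75°) = 0.3829.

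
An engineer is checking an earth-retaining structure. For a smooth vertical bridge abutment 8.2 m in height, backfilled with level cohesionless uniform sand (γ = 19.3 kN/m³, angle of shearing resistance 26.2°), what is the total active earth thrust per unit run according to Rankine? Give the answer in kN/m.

251 kN/m

K_a = tan²(45° − φ/2) = 0.3874.
P_a = ½ K_a γ H² = 0.5 × 0.3874 × 19.3 × 8.2² = 251.4 kN/m.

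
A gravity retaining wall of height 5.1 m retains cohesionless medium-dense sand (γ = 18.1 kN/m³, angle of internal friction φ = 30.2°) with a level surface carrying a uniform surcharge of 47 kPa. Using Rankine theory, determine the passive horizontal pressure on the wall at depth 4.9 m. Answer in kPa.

K_p = (1 + sin φ)/(1 − sin φ) = 3.024.
σ_v = γz + q = 18.1 × 4.9 + 47 = 135.7 kPa.
σ_h = K_p σ_v = 3.024 × 135.7 = 410.4 kPa.

410 kPa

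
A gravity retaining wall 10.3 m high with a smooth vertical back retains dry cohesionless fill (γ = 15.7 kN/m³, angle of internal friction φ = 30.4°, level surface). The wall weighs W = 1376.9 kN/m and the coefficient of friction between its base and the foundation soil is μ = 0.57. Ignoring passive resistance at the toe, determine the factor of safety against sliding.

K_a = tan²(45° − 30.4°/2) = 0.3280.
P_a = ½K_aγH² = 0.5×0.3280×15.7×10.3² = 273.2 kN/m, acting at H/3 = 3.433 m above the base.
FS_sliding = μW / P_a = 0.57×1376.9 / 273.2 = 2.873.

2.87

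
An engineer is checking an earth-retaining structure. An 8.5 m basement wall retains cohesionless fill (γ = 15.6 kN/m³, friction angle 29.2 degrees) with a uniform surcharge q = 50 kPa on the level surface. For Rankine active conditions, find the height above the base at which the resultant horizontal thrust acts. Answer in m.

3.44 m

K_a = 0.3442.
Triangular part P₁ = ½K_aγH² = 194.0 at H/3 = 2.833 m; rectangular part P₂ = K_a q H = 146.3 at H/2 = 4.250 m.
ȳ = (P₁·2.833 + P₂·4.250)/(P₁+P₂) = 3.442 m.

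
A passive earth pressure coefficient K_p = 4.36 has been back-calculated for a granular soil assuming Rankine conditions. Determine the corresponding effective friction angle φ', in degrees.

38.8°

K_p = (1+sin φ)/(1−sin φ) ⇒ sin φ = (K_p − 1)/(K_p + 1) = 0.6269.
φ = arcsin(0.6269) = 38.82°.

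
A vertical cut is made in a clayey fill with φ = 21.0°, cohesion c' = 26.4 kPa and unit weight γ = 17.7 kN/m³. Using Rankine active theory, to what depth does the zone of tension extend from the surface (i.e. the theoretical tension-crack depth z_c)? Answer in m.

K_a = tan²(45° − 21.0°/2) = 0.4724; √K_a = 0.6873.
The active pressure is zero where K_a γ z = 2c√K_a, so z_c = 2c/(γ√K_a) = 2×26.4/(17.7×0.6873) = 4.340 m.

4.34 m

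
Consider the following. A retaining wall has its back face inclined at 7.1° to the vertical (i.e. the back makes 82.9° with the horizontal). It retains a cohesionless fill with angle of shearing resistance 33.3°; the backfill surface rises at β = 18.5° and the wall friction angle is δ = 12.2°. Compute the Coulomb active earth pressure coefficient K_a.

0.416

K_a = sin²(α+φ) / [sin²α · sin(α−δ) · (1 + √{sin(φ+δ)sin(φ−β) / (sin(α−δ)sin(α+β))})²].
With α = 82.9°, φ = 33.3°, δ = 12.2°, β = 18.5°: K_a = 0.4156.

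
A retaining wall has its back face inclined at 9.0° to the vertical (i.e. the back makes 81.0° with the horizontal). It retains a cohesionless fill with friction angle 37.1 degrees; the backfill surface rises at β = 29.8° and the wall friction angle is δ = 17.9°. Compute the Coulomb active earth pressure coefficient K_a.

K_a = sin²(α+φ) / [sin²α · sin(α−δ) · (1 + √{sin(φ+δ)sin(φ−β) / (sin(α−δ)sin(α+β))})²].
With α = 81.0°, φ = 37.1°, δ = 17.9°, β = 29.8°: K_a = 0.4884.

0.488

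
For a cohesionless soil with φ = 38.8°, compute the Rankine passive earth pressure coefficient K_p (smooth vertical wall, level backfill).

4.36

K_p = (1 + sin φ)/(1 − sin φ) = tan²(45° + 38.8°/2) = 4.356.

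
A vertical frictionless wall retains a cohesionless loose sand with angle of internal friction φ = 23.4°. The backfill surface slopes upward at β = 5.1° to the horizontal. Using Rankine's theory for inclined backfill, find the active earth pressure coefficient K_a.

0.439

K_a = cos β · (cos β − √(cos²β − cos²φ)) / (cos β + √(cos²β − cos²φ)).
cos β = 0.9960, cos φ = 0.9178, √(cos²β − cos²φ) = 0.3871.
K_a = 0.9960 × (0.9960 − 0.3871)/(0.9960 + 0.3871) = 0.4385.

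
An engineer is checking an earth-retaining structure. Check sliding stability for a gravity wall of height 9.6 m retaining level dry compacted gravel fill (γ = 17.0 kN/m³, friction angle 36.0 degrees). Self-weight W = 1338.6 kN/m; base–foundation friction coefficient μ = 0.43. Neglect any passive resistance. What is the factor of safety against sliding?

K_a = tan²(45° − 36.0°/2) = 0.2596.
P_a = ½K_aγH² = 0.5×0.2596×17.0×9.6² = 203.4 kN/m, acting at H/3 = 3.200 m above the base.
FS_sliding = μW / P_a = 0.43×1338.6 / 203.4 = 2.830.

2.83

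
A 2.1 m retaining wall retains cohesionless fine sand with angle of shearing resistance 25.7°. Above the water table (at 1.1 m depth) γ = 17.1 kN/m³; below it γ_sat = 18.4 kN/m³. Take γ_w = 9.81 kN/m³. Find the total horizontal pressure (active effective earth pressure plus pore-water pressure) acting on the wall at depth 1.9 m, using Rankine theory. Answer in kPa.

18.0 kPa

K_a = (1 − sin φ)/(1 + sin φ) = 0.3950.
γ' = 18.4 − 9.81 = 8.590 kN/m³.
Effective vertical stress at 1.9 m: σ'_v = 17.1×1.1 + 8.590×0.800 = 25.68 kPa.
σ'_h = K_a σ'_v = 0.3950 × 25.68 = 10.15 kPa; u = γ_w × 0.800 = 7.848 kPa.
Total σ_h = 10.15 + 7.848 = 17.99 kPa.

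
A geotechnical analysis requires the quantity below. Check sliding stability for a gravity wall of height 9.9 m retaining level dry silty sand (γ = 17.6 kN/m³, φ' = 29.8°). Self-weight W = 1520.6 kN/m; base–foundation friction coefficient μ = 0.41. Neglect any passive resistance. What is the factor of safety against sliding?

K_a = tan²(45° − 29.8°/2) = 0.3360.
P_a = ½K_aγH² = 0.5×0.3360×17.6×9.9² = 289.8 kN/m, acting at H/3 = 3.300 m above the base.
FS_sliding = μW / P_a = 0.41×1520.6 / 289.8 = 2.151.

2.15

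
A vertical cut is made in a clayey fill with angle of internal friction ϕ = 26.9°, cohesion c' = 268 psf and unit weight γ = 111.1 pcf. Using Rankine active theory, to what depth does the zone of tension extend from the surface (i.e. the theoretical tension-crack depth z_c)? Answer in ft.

7.86 ft

K_a = tan²(45° − 26.9°/2) = 0.3770; √K_a = 0.6140.
The active pressure is zero where K_a γ z = 2c√K_a, so z_c = 2c/(γ√K_a) = 2×268/(111.1×0.6140) = 7.857 ft.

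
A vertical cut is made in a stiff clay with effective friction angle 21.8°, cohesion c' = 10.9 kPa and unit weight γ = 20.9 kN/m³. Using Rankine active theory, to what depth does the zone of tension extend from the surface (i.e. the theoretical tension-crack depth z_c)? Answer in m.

1.54 m

K_a = tan²(45° − 21.8°/2) = 0.4584; √K_a = 0.6771.
The active pressure is zero where K_a γ z = 2c√K_a, so z_c = 2c/(γ√K_a) = 2×10.9/(20.9×0.6771) = 1.541 m.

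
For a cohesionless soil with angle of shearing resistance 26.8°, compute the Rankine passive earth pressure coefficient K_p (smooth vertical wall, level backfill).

2.64

K_p = (1 + sin φ)/(1 − sin φ) = tan²(45° + 26.8°/2) = 2.642.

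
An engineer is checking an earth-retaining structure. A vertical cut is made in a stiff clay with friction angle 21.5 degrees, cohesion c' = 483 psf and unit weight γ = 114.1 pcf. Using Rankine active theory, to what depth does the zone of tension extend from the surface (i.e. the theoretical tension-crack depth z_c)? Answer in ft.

K_a = tan²(45° − 21.5°/2) = 0.4636; √K_a = 0.6809.
The active pressure is zero where K_a γ z = 2c√K_a, so z_c = 2c/(γ√K_a) = 2×483/(114.1×0.6809) = 12.43 ft.

12.4 ft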